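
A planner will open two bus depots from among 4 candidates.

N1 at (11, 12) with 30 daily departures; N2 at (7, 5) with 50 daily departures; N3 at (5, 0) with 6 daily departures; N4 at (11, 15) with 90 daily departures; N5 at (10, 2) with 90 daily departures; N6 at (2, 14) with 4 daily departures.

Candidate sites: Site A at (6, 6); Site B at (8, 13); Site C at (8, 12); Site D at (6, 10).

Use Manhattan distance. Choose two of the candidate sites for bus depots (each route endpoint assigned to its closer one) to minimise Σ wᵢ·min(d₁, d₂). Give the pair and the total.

{Site A, Site B}, total 1460

Evaluate every pair (each demand assigned to the nearer of the two):
  {Site A, Site B}: total = 1460
  {Site A, Site C}: total = 1524
  {Site A, Site D}: total = 2004
  {Site B, Site D}: total = 2044
  {Site C, Site D}: total = 2108
  {Site B, Site C}: total = 2138
Best pair: {Site A, Site B} with total 1460.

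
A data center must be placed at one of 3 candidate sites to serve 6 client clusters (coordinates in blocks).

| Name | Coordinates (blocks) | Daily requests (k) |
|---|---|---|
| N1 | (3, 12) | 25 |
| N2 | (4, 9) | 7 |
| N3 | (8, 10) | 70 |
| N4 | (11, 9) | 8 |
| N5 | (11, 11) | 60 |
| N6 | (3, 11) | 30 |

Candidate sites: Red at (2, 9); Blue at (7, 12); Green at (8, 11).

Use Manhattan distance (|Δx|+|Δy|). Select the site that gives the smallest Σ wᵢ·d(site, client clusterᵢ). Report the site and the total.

Green, total 632 blocks

Total weighted distance at each candidate:
  Red (2, 9): total = 1426
  Blue (7, 12): total = 858
  Green (8, 11): total = 632
Minimum is at Green with total 632 blocks.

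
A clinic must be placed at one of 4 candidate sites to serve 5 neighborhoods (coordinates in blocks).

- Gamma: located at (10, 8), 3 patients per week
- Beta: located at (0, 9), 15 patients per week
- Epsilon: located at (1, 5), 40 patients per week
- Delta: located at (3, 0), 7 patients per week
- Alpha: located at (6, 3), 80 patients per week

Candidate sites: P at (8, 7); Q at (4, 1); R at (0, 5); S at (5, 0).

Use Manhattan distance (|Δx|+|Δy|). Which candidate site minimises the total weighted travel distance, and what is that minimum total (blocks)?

Q, total 833 blocks

Total weighted distance at each candidate:
  P (8, 7): total = 1083
  Q (4, 1): total = 833
  R (0, 5): total = 835
  S (5, 0): total = 943
Minimum is at Q with total 833 blocks.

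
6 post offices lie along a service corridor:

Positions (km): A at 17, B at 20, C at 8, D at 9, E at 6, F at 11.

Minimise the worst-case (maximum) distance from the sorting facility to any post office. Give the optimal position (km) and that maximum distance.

The 1-center on a line is the midpoint of the two extreme points: leftmost at 6, rightmost at 20.
Optimal location = (6 + 20)/2 = 13; maximum distance = (20 − 6)/2 = 7.

location 13, max distance 7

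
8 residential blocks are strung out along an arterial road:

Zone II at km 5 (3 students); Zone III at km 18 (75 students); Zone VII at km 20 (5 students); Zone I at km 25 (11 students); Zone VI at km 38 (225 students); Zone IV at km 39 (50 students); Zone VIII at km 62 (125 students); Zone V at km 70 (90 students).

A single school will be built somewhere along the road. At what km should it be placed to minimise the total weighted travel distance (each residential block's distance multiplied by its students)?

For a sum of weighted absolute distances on a line, the optimum is the weighted median (not the mean). Total weight W = 584; half-weight = 292.
Sort by position and accumulate weight:
  km 5 (Zone II, w=3) → cum 3
  km 18 (Zone III, w=75) → cum 78
  km 20 (Zone VII, w=5) → cum 83
  km 25 (Zone I, w=11) → cum 94
  km 38 (Zone VI, w=225) → cum 319  ≥ 292 → median here
  km 39 (Zone IV, w=50) → cum 369
  km 62 (Zone VIII, w=125) → cum 494
  km 70 (Zone V, w=90) → cum 584
Optimal location: km 38.

x = 38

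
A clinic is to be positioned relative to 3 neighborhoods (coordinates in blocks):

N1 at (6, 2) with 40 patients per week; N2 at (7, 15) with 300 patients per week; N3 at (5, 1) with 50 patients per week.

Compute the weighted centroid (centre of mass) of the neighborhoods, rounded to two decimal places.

(6.64, 11.87)

The minimiser of Σwᵢ‖p−pᵢ‖² is the weighted centroid p* = (Σwᵢpᵢ)/(Σwᵢ).
Σwᵢ = 390.
Σwᵢxᵢ = 40·6 + 300·7 + 50·5 = 2590.
Σwᵢyᵢ = 40·2 + 300·15 + 50·1 = 4630.
x* = 2590/390 = 6.64, y* = 4630/390 = 11.87.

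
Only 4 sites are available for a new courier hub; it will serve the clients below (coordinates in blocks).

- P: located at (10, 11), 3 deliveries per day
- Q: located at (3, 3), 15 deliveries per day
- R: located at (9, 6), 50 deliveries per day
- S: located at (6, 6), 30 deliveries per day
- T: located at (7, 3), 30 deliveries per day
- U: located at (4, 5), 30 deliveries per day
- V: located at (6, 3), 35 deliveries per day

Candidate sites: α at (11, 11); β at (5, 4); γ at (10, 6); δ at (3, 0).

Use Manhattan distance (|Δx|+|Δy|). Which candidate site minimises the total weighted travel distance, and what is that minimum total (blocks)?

β, total 691 blocks

Total weighted distance at each candidate:
  α (11, 11): total = 2098
  β (5, 4): total = 691
  γ (10, 6): total = 970
  δ (3, 0): total = 1569
Minimum is at β with total 691 blocks.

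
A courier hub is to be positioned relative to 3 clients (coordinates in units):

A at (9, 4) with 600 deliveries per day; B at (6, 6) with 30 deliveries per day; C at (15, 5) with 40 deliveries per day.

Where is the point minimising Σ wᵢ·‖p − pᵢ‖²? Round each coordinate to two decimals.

The minimiser of Σwᵢ‖p−pᵢ‖² is the weighted centroid p* = (Σwᵢpᵢ)/(Σwᵢ).
Σwᵢ = 670.
Σwᵢxᵢ = 600·9 + 30·6 + 40·15 = 6180.
Σwᵢyᵢ = 600·4 + 30·6 + 40·5 = 2780.
x* = 6180/670 = 9.22, y* = 2780/670 = 4.15.

(9.22, 4.15)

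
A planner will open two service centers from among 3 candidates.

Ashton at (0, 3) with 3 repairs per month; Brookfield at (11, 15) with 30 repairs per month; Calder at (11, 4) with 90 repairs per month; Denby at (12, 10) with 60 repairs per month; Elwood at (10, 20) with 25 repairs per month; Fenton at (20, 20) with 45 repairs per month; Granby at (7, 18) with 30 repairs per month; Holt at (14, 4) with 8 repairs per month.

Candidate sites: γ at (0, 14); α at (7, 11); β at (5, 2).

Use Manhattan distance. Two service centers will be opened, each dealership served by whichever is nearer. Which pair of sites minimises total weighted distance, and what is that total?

Evaluate every pair (each demand assigned to the nearer of the two):
  {α, β}: total = 2926
  {γ, α}: total = 3235
  {γ, β}: total = 3986
Best pair: {α, β} with total 2926.

{α, β}, total 2926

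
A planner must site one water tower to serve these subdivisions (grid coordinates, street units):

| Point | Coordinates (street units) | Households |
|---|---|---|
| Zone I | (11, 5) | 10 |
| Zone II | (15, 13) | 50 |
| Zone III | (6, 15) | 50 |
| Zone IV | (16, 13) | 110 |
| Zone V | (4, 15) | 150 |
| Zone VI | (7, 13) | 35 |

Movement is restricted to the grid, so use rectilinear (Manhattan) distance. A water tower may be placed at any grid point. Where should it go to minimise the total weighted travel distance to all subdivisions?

Manhattan distance separates: Σwᵢ(|x−xᵢ|+|y−yᵢ|) = Σwᵢ|x−xᵢ| + Σwᵢ|y−yᵢ|, so x and y are optimised independently as 1-D weighted medians.
Total weight W = 405; half = 202.5.
x-coordinate, sorted with cumulative weight:
  x=4 (Zone V, w=150) cum 150
  x=6 (Zone III, w=50) cum 200
  x=7 (Zone VI, w=35) cum 235  ← median
  x=11 (Zone I, w=10) cum 245
  x=15 (Zone II, w=50) cum 295
  x=16 (Zone IV, w=110) cum 405
⇒ x* = 7
y-coordinate, sorted with cumulative weight:
  y=5 (Zone I, w=10) cum 10
  y=13 (Zone II, w=50) cum 60
  y=13 (Zone IV, w=110) cum 170
  y=13 (Zone VI, w=35) cum 205  ← median
  y=15 (Zone III, w=50) cum 255
  y=15 (Zone V, w=150) cum 405
⇒ y* = 13

(7, 13)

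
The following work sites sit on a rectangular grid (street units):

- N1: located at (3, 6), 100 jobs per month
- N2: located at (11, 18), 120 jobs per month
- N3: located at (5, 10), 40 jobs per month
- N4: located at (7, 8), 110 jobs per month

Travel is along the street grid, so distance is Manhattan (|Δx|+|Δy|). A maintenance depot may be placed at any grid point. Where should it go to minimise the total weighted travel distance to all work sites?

Manhattan distance separates: Σwᵢ(|x−xᵢ|+|y−yᵢ|) = Σwᵢ|x−xᵢ| + Σwᵢ|y−yᵢ|, so x and y are optimised independently as 1-D weighted medians.
Total weight W = 370; half = 185.
x-coordinate, sorted with cumulative weight:
  x=3 (N1, w=100) cum 100
  x=5 (N3, w=40) cum 140
  x=7 (N4, w=110) cum 250  ← median
  x=11 (N2, w=120) cum 370
⇒ x* = 7
y-coordinate, sorted with cumulative weight:
  y=6 (N1, w=100) cum 100
  y=8 (N4, w=110) cum 210  ← median
  y=10 (N3, w=40) cum 250
  y=18 (N2, w=120) cum 370
⇒ y* = 8

(7, 8)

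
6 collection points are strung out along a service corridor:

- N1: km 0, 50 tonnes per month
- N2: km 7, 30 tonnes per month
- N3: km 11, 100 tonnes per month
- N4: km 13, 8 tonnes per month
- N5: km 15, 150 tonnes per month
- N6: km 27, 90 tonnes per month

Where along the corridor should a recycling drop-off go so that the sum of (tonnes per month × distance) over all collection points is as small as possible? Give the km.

For a sum of weighted absolute distances on a line, the optimum is the weighted median (not the mean). Total weight W = 428; half-weight = 214.
Sort by position and accumulate weight:
  km 0 (N1, w=50) → cum 50
  km 7 (N2, w=30) → cum 80
  km 11 (N3, w=100) → cum 180
  km 13 (N4, w=8) → cum 188
  km 15 (N5, w=150) → cum 338  ≥ 214 → median here
  km 27 (N6, w=90) → cum 428
Optimal location: km 15.

x = 15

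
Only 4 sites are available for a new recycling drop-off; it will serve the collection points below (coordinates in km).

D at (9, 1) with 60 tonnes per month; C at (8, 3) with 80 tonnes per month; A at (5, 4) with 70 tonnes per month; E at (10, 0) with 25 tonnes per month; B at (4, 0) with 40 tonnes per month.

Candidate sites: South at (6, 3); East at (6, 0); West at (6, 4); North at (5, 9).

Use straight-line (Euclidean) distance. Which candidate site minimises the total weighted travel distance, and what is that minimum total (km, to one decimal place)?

Total weighted distance at each candidate:
  South (6, 3): total = 744.6
  East (6, 0): total = 946.8
  West (6, 4): total = 823.8
  North (5, 9): total = 2042.9
Minimum is at South with total 744.6 km.

South, total 744.6 km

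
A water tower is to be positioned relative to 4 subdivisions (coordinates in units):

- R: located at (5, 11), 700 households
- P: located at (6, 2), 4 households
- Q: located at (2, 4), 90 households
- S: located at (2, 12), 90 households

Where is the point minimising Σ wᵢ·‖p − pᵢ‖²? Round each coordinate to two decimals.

(4.39, 10.35)

The minimiser of Σwᵢ‖p−pᵢ‖² is the weighted centroid p* = (Σwᵢpᵢ)/(Σwᵢ).
Σwᵢ = 884.
Σwᵢxᵢ = 700·5 + 4·6 + 90·2 + 90·2 = 3884.
Σwᵢyᵢ = 700·11 + 4·2 + 90·4 + 90·12 = 9148.
x* = 3884/884 = 4.39, y* = 9148/884 = 10.35.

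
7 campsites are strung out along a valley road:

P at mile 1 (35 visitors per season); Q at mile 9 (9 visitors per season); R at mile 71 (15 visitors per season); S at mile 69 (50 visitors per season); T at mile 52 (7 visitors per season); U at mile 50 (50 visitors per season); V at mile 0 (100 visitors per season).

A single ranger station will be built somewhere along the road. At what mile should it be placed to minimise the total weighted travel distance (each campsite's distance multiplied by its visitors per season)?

x = 1

For a sum of weighted absolute distances on a line, the optimum is the weighted median (not the mean). Total weight W = 266; half-weight = 133.
Sort by position and accumulate weight:
  mile 0 (V, w=100) → cum 100
  mile 1 (P, w=35) → cum 135  ≥ 133 → median here
  mile 9 (Q, w=9) → cum 144
  mile 50 (U, w=50) → cum 194
  mile 52 (T, w=7) → cum 201
  mile 69 (S, w=50) → cum 251
  mile 71 (R, w=15) → cum 266
Optimal location: mile 1.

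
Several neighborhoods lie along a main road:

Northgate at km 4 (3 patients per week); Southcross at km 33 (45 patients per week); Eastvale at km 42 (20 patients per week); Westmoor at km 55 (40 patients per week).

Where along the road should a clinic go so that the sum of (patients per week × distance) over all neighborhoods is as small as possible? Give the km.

x = 42

For a sum of weighted absolute distances on a line, the optimum is the weighted median (not the mean). Total weight W = 108; half-weight = 54.
Sort by position and accumulate weight:
  km 4 (Northgate, w=3) → cum 3
  km 33 (Southcross, w=45) → cum 48
  km 42 (Eastvale, w=20) → cum 68  ≥ 54 → median here
  km 55 (Westmoor, w=40) → cum 108
Optimal location: km 42.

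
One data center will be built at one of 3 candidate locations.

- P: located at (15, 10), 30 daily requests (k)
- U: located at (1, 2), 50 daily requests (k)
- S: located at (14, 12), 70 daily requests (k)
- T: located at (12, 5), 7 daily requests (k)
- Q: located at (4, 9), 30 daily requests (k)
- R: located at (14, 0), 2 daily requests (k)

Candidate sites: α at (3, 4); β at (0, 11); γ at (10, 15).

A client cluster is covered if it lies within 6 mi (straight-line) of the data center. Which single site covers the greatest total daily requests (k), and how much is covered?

α, covering 80

Coverage radius r = 6 mi; a point is covered iff (Δx)²+(Δy)² ≤ 6² = 36.
  α (3, 4): covers {U, Q} → 80
  β (0, 11): covers {Q} → 30
  γ (10, 15): covers {S} → 70
Maximum coverage at α: 80 daily requests (k).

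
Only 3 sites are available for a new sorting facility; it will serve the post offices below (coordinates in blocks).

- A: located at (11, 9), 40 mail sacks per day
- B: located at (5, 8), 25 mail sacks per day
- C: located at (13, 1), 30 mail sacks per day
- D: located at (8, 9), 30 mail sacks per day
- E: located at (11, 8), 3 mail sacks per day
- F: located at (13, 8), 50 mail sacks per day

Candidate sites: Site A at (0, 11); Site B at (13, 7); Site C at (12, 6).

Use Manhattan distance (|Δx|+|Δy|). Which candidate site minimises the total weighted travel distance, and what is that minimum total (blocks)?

Site B, total 834 blocks

Total weighted distance at each candidate:
  Site A (0, 11): total = 2552
  Site B (13, 7): total = 834
  Site C (12, 6): total = 934
Minimum is at Site B with total 834 blocks.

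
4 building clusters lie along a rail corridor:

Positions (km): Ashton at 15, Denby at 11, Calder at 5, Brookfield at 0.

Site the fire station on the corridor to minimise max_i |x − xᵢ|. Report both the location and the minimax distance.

location 7.5, max distance 7.5

The 1-center on a line is the midpoint of the two extreme points: leftmost at 0, rightmost at 15.
Optimal location = (0 + 15)/2 = 7.5; maximum distance = (15 − 0)/2 = 7.5.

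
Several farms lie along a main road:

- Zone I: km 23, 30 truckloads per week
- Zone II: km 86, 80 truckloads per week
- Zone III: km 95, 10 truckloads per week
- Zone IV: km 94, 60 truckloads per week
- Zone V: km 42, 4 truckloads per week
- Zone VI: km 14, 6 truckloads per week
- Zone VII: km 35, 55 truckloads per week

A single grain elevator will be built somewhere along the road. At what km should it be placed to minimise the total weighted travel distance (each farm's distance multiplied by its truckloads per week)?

x = 86

For a sum of weighted absolute distances on a line, the optimum is the weighted median (not the mean). Total weight W = 245; half-weight = 122.5.
Sort by position and accumulate weight:
  km 14 (Zone VI, w=6) → cum 6
  km 23 (Zone I, w=30) → cum 36
  km 35 (Zone VII, w=55) → cum 91
  km 42 (Zone V, w=4) → cum 95
  km 86 (Zone II, w=80) → cum 175  ≥ 122.5 → median here
  km 94 (Zone IV, w=60) → cum 235
  km 95 (Zone III, w=10) → cum 245
Optimal location: km 86.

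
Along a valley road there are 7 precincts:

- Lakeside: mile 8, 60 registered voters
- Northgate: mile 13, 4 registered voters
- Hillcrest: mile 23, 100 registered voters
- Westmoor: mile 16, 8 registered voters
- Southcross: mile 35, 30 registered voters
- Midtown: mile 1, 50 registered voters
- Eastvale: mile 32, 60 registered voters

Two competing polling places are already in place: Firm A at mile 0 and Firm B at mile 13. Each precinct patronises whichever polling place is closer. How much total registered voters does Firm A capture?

50

The indifferent point is the midpoint (0+13)/2 = 6.5; precincts left of it (closer to Firm A at 0) go to Firm A, those right go to Firm B.
  Midtown at 1 (w=50) → Firm A
  Lakeside at 8 (w=60) → Firm B
  Northgate at 13 (w=4) → Firm B
  Westmoor at 16 (w=8) → Firm B
  Hillcrest at 23 (w=100) → Firm B
  Eastvale at 32 (w=60) → Firm B
  Southcross at 35 (w=30) → Firm B
Firm A captures 50; Firm B captures 262.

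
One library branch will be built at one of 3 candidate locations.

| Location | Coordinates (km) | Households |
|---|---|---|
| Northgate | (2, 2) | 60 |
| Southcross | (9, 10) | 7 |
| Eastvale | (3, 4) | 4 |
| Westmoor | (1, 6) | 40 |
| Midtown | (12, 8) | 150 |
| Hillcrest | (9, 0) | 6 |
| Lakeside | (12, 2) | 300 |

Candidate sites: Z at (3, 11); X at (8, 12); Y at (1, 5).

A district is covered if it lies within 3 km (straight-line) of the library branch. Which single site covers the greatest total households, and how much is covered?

Coverage radius r = 3 km; a point is covered iff (Δx)²+(Δy)² ≤ 3² = 9.
  Z (3, 11): covers {none} → 0
  X (8, 12): covers {Southcross} → 7
  Y (1, 5): covers {Eastvale, Westmoor} → 44
Maximum coverage at Y: 44 households.

Y, covering 44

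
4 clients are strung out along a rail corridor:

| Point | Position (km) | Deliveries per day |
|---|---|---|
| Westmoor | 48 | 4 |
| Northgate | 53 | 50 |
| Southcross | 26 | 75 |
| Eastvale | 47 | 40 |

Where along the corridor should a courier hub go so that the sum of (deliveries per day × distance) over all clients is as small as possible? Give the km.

x = 47

For a sum of weighted absolute distances on a line, the optimum is the weighted median (not the mean). Total weight W = 169; half-weight = 84.5.
Sort by position and accumulate weight:
  km 26 (Southcross, w=75) → cum 75
  km 47 (Eastvale, w=40) → cum 115  ≥ 84.5 → median here
  km 48 (Westmoor, w=4) → cum 119
  km 53 (Northgate, w=50) → cum 169
Optimal location: km 47.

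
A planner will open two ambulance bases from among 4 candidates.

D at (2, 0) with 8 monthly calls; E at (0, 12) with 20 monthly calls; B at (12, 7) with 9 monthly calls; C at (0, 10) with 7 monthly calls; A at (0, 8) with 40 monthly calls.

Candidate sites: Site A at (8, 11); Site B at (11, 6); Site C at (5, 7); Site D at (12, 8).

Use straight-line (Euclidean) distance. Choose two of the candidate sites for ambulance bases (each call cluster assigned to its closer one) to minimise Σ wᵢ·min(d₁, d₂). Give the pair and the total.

Evaluate every pair (each demand assigned to the nearer of the two):
  {Site C, Site D}: total = 456.1
  {Site B, Site C}: total = 459.9
  {Site A, Site C}: total = 498.0
  {Site A, Site B}: total = 658.7
  {Site A, Site D}: total = 668.7
  {Site B, Site D}: total = 875.3
Best pair: {Site C, Site D} with total 456.1.

{Site C, Site D}, total 456.1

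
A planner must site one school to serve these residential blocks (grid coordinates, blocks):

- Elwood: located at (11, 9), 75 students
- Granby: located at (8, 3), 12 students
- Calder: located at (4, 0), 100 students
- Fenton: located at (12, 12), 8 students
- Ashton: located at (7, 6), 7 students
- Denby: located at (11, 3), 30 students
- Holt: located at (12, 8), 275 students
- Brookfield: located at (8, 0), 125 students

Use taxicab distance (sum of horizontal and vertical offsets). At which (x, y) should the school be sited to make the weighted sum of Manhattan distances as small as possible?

(11, 8)

Manhattan distance separates: Σwᵢ(|x−xᵢ|+|y−yᵢ|) = Σwᵢ|x−xᵢ| + Σwᵢ|y−yᵢ|, so x and y are optimised independently as 1-D weighted medians.
Total weight W = 632; half = 316.
x-coordinate, sorted with cumulative weight:
  x=4 (Calder, w=100) cum 100
  x=7 (Ashton, w=7) cum 107
  x=8 (Granby, w=12) cum 119
  x=8 (Brookfield, w=125) cum 244
  x=11 (Elwood, w=75) cum 319  ← median
  x=11 (Denby, w=30) cum 349
  x=12 (Fenton, w=8) cum 357
  x=12 (Holt, w=275) cum 632
⇒ x* = 11
y-coordinate, sorted with cumulative weight:
  y=0 (Calder, w=100) cum 100
  y=0 (Brookfield, w=125) cum 225
  y=3 (Granby, w=12) cum 237
  y=3 (Denby, w=30) cum 267
  y=6 (Ashton, w=7) cum 274
  y=8 (Holt, w=275) cum 549  ← median
  y=9 (Elwood, w=75) cum 624
  y=12 (Fenton, w=8) cum 632
⇒ y* = 8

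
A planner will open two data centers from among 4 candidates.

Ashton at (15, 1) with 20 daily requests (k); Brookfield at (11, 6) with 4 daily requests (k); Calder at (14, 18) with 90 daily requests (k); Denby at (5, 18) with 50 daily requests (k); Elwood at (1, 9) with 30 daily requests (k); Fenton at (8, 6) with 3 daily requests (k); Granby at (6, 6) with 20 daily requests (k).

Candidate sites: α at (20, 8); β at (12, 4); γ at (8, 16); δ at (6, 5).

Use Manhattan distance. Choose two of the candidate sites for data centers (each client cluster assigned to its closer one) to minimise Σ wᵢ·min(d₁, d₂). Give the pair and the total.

{γ, δ}, total 1553

Evaluate every pair (each demand assigned to the nearer of the two):
  {γ, δ}: total = 1553
  {β, γ}: total = 1700
  {α, γ}: total = 1944
  {β, δ}: total = 2571
  {α, δ}: total = 2703
  {α, β}: total = 3280
Best pair: {γ, δ} with total 1553.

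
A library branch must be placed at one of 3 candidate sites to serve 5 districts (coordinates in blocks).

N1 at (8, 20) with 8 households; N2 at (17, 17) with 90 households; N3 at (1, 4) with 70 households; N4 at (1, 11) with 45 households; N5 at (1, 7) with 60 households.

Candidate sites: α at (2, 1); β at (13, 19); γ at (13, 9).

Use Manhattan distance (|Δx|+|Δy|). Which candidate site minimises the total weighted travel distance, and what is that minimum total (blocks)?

γ, total 3868 blocks

Total weighted distance at each candidate:
  α (2, 1): total = 4185
  β (13, 19): total = 4818
  γ (13, 9): total = 3868
Minimum is at γ with total 3868 blocks.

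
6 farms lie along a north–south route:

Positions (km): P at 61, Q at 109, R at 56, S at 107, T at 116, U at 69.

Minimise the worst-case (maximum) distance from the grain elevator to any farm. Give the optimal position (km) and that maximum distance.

The 1-center on a line is the midpoint of the two extreme points: leftmost at 56, rightmost at 116.
Optimal location = (56 + 116)/2 = 86; maximum distance = (116 − 56)/2 = 30.

location 86, max distance 30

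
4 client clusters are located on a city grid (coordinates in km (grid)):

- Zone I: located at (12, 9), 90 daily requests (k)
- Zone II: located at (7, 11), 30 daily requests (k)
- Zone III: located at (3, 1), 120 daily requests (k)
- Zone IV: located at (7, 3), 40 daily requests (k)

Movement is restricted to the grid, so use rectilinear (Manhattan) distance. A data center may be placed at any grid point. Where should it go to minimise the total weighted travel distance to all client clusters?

(7, 3)

Manhattan distance separates: Σwᵢ(|x−xᵢ|+|y−yᵢ|) = Σwᵢ|x−xᵢ| + Σwᵢ|y−yᵢ|, so x and y are optimised independently as 1-D weighted medians.
Total weight W = 280; half = 140.
x-coordinate, sorted with cumulative weight:
  x=3 (Zone III, w=120) cum 120
  x=7 (Zone II, w=30) cum 150  ← median
  x=7 (Zone IV, w=40) cum 190
  x=12 (Zone I, w=90) cum 280
⇒ x* = 7
y-coordinate, sorted with cumulative weight:
  y=1 (Zone III, w=120) cum 120
  y=3 (Zone IV, w=40) cum 160  ← median
  y=9 (Zone I, w=90) cum 250
  y=11 (Zone II, w=30) cum 280
⇒ y* = 3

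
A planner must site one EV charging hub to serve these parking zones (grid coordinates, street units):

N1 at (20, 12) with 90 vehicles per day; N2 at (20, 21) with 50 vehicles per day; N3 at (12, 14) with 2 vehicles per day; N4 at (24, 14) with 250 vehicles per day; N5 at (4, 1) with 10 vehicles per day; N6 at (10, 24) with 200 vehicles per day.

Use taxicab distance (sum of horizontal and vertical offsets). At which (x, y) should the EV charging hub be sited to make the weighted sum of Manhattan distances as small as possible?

Manhattan distance separates: Σwᵢ(|x−xᵢ|+|y−yᵢ|) = Σwᵢ|x−xᵢ| + Σwᵢ|y−yᵢ|, so x and y are optimised independently as 1-D weighted medians.
Total weight W = 602; half = 301.
x-coordinate, sorted with cumulative weight:
  x=4 (N5, w=10) cum 10
  x=10 (N6, w=200) cum 210
  x=12 (N3, w=2) cum 212
  x=20 (N1, w=90) cum 302  ← median
  x=20 (N2, w=50) cum 352
  x=24 (N4, w=250) cum 602
⇒ x* = 20
y-coordinate, sorted with cumulative weight:
  y=1 (N5, w=10) cum 10
  y=12 (N1, w=90) cum 100
  y=14 (N3, w=2) cum 102
  y=14 (N4, w=250) cum 352  ← median
  y=21 (N2, w=50) cum 402
  y=24 (N6, w=200) cum 602
⇒ y* = 14

(20, 14)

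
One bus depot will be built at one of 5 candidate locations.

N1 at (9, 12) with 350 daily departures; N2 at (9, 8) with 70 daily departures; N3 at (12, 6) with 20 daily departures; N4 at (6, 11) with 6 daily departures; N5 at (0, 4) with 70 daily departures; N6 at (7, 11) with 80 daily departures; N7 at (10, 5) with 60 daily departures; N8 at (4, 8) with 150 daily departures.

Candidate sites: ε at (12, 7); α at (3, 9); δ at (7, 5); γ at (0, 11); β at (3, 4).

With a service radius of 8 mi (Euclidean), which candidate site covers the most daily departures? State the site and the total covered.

Coverage radius r = 8 mi; a point is covered iff (Δx)²+(Δy)² ≤ 8² = 64.
  ε (12, 7): covers {N1, N2, N3, N4, N6, N7} → 586
  α (3, 9): covers {N1, N2, N4, N5, N6, N8} → 726
  δ (7, 5): covers {N1, N2, N3, N4, N5, N6, N7, N8} → 806
  γ (0, 11): covers {N4, N5, N6, N8} → 306
  β (3, 4): covers {N2, N4, N5, N7, N8} → 356
Maximum coverage at δ: 806 daily departures.

δ, covering 806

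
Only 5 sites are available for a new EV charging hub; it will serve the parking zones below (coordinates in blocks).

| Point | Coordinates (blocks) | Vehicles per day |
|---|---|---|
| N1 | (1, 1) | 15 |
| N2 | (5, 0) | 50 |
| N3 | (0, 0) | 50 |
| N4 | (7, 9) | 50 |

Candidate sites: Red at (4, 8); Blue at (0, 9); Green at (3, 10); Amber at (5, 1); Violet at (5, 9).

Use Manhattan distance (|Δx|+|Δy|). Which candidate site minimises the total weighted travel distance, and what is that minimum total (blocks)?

Amber, total 910 blocks

Total weighted distance at each candidate:
  Red (4, 8): total = 1400
  Blue (0, 9): total = 1635
  Green (3, 10): total = 1665
  Amber (5, 1): total = 910
  Violet (5, 9): total = 1430
Minimum is at Amber with total 910 blocks.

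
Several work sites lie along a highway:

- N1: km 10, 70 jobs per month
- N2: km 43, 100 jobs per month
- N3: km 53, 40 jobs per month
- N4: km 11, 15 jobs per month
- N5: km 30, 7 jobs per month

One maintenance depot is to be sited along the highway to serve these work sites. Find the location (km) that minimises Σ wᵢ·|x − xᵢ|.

For a sum of weighted absolute distances on a line, the optimum is the weighted median (not the mean). Total weight W = 232; half-weight = 116.
Sort by position and accumulate weight:
  km 10 (N1, w=70) → cum 70
  km 11 (N4, w=15) → cum 85
  km 30 (N5, w=7) → cum 92
  km 43 (N2, w=100) → cum 192  ≥ 116 → median here
  km 53 (N3, w=40) → cum 232
Optimal location: km 43.

x = 43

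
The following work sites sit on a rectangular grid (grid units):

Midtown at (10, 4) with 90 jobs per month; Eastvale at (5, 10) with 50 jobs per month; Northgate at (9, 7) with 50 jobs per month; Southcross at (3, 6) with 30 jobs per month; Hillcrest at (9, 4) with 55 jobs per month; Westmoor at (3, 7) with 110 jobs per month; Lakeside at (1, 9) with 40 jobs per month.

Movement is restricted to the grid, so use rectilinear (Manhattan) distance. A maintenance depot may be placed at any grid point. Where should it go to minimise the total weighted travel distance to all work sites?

Manhattan distance separates: Σwᵢ(|x−xᵢ|+|y−yᵢ|) = Σwᵢ|x−xᵢ| + Σwᵢ|y−yᵢ|, so x and y are optimised independently as 1-D weighted medians.
Total weight W = 425; half = 212.5.
x-coordinate, sorted with cumulative weight:
  x=1 (Lakeside, w=40) cum 40
  x=3 (Southcross, w=30) cum 70
  x=3 (Westmoor, w=110) cum 180
  x=5 (Eastvale, w=50) cum 230  ← median
  x=9 (Northgate, w=50) cum 280
  x=9 (Hillcrest, w=55) cum 335
  x=10 (Midtown, w=90) cum 425
⇒ x* = 5
y-coordinate, sorted with cumulative weight:
  y=4 (Midtown, w=90) cum 90
  y=4 (Hillcrest, w=55) cum 145
  y=6 (Southcross, w=30) cum 175
  y=7 (Northgate, w=50) cum 225  ← median
  y=7 (Westmoor, w=110) cum 335
  y=9 (Lakeside, w=40) cum 375
  y=10 (Eastvale, w=50) cum 425
⇒ y* = 7

(5, 7)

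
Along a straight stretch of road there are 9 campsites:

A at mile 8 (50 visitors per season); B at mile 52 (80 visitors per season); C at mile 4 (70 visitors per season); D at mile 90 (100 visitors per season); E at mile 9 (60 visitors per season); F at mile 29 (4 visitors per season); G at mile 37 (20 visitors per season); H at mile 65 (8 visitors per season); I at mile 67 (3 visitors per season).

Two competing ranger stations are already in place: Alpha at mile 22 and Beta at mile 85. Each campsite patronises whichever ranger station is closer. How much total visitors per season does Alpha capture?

284

The indifferent point is the midpoint (22+85)/2 = 53.5; campsites left of it (closer to Alpha at 22) go to Alpha, those right go to Beta.
  C at 4 (w=70) → Alpha
  A at 8 (w=50) → Alpha
  E at 9 (w=60) → Alpha
  F at 29 (w=4) → Alpha
  G at 37 (w=20) → Alpha
  B at 52 (w=80) → Alpha
  H at 65 (w=8) → Beta
  I at 67 (w=3) → Beta
  D at 90 (w=100) → Beta
Alpha captures 284; Beta captures 111.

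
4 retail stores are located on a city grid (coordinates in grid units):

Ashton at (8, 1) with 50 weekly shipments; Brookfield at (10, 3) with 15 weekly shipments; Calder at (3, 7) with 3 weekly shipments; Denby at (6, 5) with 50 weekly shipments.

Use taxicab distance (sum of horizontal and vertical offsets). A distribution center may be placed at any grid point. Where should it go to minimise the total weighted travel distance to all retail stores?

Manhattan distance separates: Σwᵢ(|x−xᵢ|+|y−yᵢ|) = Σwᵢ|x−xᵢ| + Σwᵢ|y−yᵢ|, so x and y are optimised independently as 1-D weighted medians.
Total weight W = 118; half = 59.
x-coordinate, sorted with cumulative weight:
  x=3 (Calder, w=3) cum 3
  x=6 (Denby, w=50) cum 53
  x=8 (Ashton, w=50) cum 103  ← median
  x=10 (Brookfield, w=15) cum 118
⇒ x* = 8
y-coordinate, sorted with cumulative weight:
  y=1 (Ashton, w=50) cum 50
  y=3 (Brookfield, w=15) cum 65  ← median
  y=5 (Denby, w=50) cum 115
  y=7 (Calder, w=3) cum 118
⇒ y* = 3

(8, 3)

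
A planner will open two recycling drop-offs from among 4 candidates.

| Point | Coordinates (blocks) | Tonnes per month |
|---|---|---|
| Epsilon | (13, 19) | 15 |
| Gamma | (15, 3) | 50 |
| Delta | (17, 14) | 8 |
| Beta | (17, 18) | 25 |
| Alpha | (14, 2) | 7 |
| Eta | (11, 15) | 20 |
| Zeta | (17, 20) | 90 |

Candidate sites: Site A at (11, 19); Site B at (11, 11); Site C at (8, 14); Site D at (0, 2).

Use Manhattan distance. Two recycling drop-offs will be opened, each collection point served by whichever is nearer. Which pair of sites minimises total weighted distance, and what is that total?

{Site A, Site B}, total 1671

Evaluate every pair (each demand assigned to the nearer of the two):
  {Site A, Site B}: total = 1671
  {Site A, Site D}: total = 1901
  {Site A, Site C}: total = 2013
  {Site B, Site C}: total = 2661
  {Site B, Site D}: total = 2661
  {Site C, Site D}: total = 2875
Best pair: {Site A, Site B} with total 1671.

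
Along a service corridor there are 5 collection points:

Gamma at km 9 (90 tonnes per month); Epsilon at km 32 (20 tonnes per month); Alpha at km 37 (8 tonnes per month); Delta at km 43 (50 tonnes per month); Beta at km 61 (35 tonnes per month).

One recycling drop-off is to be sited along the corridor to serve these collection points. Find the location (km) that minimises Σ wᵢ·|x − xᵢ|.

x = 32

For a sum of weighted absolute distances on a line, the optimum is the weighted median (not the mean). Total weight W = 203; half-weight = 101.5.
Sort by position and accumulate weight:
  km 9 (Gamma, w=90) → cum 90
  km 32 (Epsilon, w=20) → cum 110  ≥ 101.5 → median here
  km 37 (Alpha, w=8) → cum 118
  km 43 (Delta, w=50) → cum 168
  km 61 (Beta, w=35) → cum 203
Optimal location: km 32.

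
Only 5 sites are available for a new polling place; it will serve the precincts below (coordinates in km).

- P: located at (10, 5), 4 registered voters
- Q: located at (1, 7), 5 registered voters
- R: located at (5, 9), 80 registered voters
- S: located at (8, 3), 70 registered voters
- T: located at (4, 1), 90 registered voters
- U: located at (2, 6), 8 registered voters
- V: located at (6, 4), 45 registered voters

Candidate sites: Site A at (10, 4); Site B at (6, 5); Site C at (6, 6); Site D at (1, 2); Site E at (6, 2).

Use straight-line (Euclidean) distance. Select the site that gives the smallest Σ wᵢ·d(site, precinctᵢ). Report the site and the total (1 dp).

Site B, total 1051.2 km

Total weighted distance at each candidate:
  Site A (10, 4): total = 1623.4
  Site B (6, 5): total = 1051.2
  Site C (6, 6): total = 1154.0
  Site D (1, 2): total = 1762.8
  Site E (6, 2): total = 1114.1
Minimum is at Site B with total 1051.2 km.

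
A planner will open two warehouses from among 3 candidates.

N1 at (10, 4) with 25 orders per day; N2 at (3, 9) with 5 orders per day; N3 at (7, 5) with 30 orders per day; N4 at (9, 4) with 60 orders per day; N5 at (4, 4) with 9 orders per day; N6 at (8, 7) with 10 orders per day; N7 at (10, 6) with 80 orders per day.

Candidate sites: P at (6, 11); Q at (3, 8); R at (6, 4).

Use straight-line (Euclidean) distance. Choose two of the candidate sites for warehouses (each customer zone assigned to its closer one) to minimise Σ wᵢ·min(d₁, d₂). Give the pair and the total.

{Q, R}, total 739.3

Evaluate every pair (each demand assigned to the nearer of the two):
  {Q, R}: total = 739.3
  {P, R}: total = 752.3
  {P, Q}: total = 1383.3
Best pair: {Q, R} with total 739.3.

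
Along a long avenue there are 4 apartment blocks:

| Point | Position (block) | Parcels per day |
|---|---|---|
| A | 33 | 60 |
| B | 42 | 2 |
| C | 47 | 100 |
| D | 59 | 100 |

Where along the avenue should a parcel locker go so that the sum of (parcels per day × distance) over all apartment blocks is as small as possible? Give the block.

x = 47

For a sum of weighted absolute distances on a line, the optimum is the weighted median (not the mean). Total weight W = 262; half-weight = 131.
Sort by position and accumulate weight:
  block 33 (A, w=60) → cum 60
  block 42 (B, w=2) → cum 62
  block 47 (C, w=100) → cum 162  ≥ 131 → median here
  block 59 (D, w=100) → cum 262
Optimal location: block 47.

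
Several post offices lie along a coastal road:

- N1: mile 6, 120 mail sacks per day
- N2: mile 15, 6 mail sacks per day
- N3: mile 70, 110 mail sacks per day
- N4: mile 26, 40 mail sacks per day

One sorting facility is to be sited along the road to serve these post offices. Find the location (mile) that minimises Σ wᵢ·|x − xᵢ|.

x = 26

For a sum of weighted absolute distances on a line, the optimum is the weighted median (not the mean). Total weight W = 276; half-weight = 138.
Sort by position and accumulate weight:
  mile 6 (N1, w=120) → cum 120
  mile 15 (N2, w=6) → cum 126
  mile 26 (N4, w=40) → cum 166  ≥ 138 → median here
  mile 70 (N3, w=110) → cum 276
Optimal location: mile 26.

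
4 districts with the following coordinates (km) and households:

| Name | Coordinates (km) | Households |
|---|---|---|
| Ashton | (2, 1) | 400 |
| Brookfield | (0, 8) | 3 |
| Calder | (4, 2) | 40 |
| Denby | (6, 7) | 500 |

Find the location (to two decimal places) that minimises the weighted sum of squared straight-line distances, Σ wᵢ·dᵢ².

The minimiser of Σwᵢ‖p−pᵢ‖² is the weighted centroid p* = (Σwᵢpᵢ)/(Σwᵢ).
Σwᵢ = 943.
Σwᵢxᵢ = 400·2 + 3·0 + 40·4 + 500·6 = 3960.
Σwᵢyᵢ = 400·1 + 3·8 + 40·2 + 500·7 = 4004.
x* = 3960/943 = 4.20, y* = 4004/943 = 4.25.

(4.20, 4.25)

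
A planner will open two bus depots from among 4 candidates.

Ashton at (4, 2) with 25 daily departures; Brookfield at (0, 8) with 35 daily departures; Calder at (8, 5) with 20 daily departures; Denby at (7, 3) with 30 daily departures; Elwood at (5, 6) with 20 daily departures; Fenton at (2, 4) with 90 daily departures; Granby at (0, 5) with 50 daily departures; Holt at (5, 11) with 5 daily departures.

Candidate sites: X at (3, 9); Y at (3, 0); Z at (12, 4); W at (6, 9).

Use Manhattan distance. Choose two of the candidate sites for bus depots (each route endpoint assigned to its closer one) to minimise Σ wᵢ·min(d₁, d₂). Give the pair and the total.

{X, Y}, total 1525

Evaluate every pair (each demand assigned to the nearer of the two):
  {X, Y}: total = 1525
  {Y, W}: total = 1595
  {X, Z}: total = 1630
  {X, W}: total = 1655
  {Y, Z}: total = 1815
  {Z, W}: total = 2155
Best pair: {X, Y} with total 1525.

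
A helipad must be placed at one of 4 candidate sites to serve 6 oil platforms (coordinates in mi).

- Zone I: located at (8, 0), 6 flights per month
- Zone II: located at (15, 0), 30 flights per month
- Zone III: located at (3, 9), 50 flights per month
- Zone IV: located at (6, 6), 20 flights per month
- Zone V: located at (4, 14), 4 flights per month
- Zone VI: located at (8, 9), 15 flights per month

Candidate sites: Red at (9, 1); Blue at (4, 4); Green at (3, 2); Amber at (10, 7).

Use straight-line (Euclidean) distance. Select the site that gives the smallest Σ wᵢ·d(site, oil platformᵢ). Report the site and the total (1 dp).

Total weighted distance at each candidate:
  Red (9, 1): total = 984.2
  Blue (4, 4): total = 832.6
  Green (3, 2): total = 1024.5
  Amber (10, 7): total = 827.5
Minimum is at Amber with total 827.5 mi.

Amber, total 827.5 mi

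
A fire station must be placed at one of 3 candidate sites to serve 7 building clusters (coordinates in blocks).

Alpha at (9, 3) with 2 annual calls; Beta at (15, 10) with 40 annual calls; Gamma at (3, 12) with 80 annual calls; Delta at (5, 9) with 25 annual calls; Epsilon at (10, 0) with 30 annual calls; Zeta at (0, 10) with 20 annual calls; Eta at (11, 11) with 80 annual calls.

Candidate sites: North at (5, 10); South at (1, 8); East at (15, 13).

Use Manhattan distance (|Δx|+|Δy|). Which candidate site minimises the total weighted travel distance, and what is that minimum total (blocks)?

Total weighted distance at each candidate:
  North (5, 10): total = 1877
  South (1, 8): total = 2881
  East (15, 13): total = 2922
Minimum is at North with total 1877 blocks.

North, total 1877 blocks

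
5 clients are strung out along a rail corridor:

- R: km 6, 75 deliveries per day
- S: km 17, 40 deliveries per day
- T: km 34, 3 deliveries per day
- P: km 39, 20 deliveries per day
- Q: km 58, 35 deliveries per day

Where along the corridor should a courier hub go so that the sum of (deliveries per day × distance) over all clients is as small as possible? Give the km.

For a sum of weighted absolute distances on a line, the optimum is the weighted median (not the mean). Total weight W = 173; half-weight = 86.5.
Sort by position and accumulate weight:
  km 6 (R, w=75) → cum 75
  km 17 (S, w=40) → cum 115  ≥ 86.5 → median here
  km 34 (T, w=3) → cum 118
  km 39 (P, w=20) → cum 138
  km 58 (Q, w=35) → cum 173
Optimal location: km 17.

x = 17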